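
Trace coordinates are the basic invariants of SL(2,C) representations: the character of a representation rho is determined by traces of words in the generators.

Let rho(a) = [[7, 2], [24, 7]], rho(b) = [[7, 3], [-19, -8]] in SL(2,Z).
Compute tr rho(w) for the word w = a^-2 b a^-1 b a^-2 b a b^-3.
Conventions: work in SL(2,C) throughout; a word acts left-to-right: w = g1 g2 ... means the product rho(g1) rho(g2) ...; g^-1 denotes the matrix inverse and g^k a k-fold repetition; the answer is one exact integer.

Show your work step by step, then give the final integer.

-962066

rho(a^-1) = [[7, -2], [-24, 7]]
... * rho(a^-1) = [[7, -2], [-24, 7]]  ->  [[97, -28], [-336, 97]]
... * rho(b) = [[7, 3], [-19, -8]]  ->  [[1211, 515], [-4195, -1784]]
... * rho(a^-1) = [[7, -2], [-24, 7]]  ->  [[-3883, 1183], [13451, -4098]]
... * rho(b) = [[7, 3], [-19, -8]]  ->  [[-49658, -21113], [172019, 73137]]
... * rho(a^-1) = [[7, -2], [-24, 7]]  ->  [[159106, -48475], [-551155, 167921]]
... * rho(a^-1) = [[7, -2], [-24, 7]]  ->  [[2277142, -657537], [-7888189, 2277757]]
... * rho(b) = [[7, 3], [-19, -8]]  ->  [[28433197, 12091722], [-98494706, -41886623]]
... * rho(a) = [[7, 2], [24, 7]]  ->  [[489233707, 141508448], [-1694741894, -490195773]]
... * rho(b^-1) = [[-8, -3], [19, 7]]  ->  [[-1225209144, -477141985], [4244215465, 1652855271]]
... * rho(b^-1) = [[-8, -3], [19, 7]]  ->  [[735975437, 335633537], [-2549473571, -1162659498]]
... * rho(b^-1) = [[-8, -3], [19, 7]]  ->  [[489233707, 141508448], [-1694741894, -490195773]]
tr = 489233707 + -490195773 = -962066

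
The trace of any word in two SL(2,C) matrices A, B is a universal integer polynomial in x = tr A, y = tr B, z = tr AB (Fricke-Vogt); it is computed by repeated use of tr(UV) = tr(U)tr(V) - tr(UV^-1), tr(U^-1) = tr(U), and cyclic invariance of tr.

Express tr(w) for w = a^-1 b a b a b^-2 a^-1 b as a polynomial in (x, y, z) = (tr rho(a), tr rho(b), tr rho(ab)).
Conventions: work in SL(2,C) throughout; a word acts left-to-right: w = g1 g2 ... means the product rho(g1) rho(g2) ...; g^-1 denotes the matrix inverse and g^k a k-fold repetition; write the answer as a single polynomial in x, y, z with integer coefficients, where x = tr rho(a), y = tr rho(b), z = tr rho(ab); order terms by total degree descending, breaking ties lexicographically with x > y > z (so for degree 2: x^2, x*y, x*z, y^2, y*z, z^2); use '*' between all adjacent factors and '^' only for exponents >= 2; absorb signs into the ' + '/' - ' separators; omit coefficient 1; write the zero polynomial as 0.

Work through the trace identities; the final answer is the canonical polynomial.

tr(a b a) = tr(a) * tr(b a) - tr(b) = x*z - y
reduce: tr(b a b a) = tr(a b) * tr(a b) - tr(1)   [split at repeated a] = z^2 - 2
reduce: tr(b a b) = tr(b) * tr(a b) - tr(a) = y*z - x
tr(a b a b a) = tr(a) * tr(b a b a) - tr(b a b) = x*z^2 - y*z - x
tr(a b a b a b) = tr(b a) * tr(b a b a) - tr(b^-1 a^-1)   [split at repeated b] = z^3 - 3*z
so tr(b a b a b^-1 a) = tr(a b a b a) * tr(b) - tr(a b a b a b) = x*y*z^2 - y^2*z - z^3 - x*y + 3*z
reduce: tr(a^-1 b a b a b^-1) = tr(b a b a b^-1) * tr(a) - tr(b a b a b^-1 a) = -x*y*z^2 + x^2*z + y^2*z + z^3 - 3*z
so tr(b^2 a b a) = tr(b) * tr(a b a b) - tr(a b a) = y*z^2 - x*z - y
tr(b^2 a b) = tr(b) * tr(a b^2) - tr(a b) = y^2*z - x*y - z
reduce: tr(b a b a^2 b) = tr(a) * tr(b^2 a b a) - tr(b^2 a b) = x*y*z^2 - x^2*z - y^2*z + z
so tr(b a b a^2 b a) = tr(a) * tr(b a b a b a) - tr(b a b a b) = x*z^3 - y*z^2 - 2*x*z + y
tr(a b a^-1 b a b a) = tr(b a b a^2 b) * tr(a) - tr(b a b a^2 b a) = x^2*y*z^2 - x^3*z - x*y^2*z - x*z^3 + y*z^2 + 3*x*z - y
reduce: tr(b a b a b a b) = tr(b) * tr(a b a b a b) - tr(a b a b a) = y*z^3 - x*z^2 - 2*y*z + x
reduce: tr(b a b a b a b a) = tr(b a b a) * tr(b a b a) - tr(1)   [split at repeated b] = z^4 - 4*z^2 + 2
tr(a b a^-1 b a b a b) = tr(b a b a b a b) * tr(a) - tr(b a b a b a b a) = x*y*z^3 - x^2*z^2 - z^4 - 2*x*y*z + x^2 + 4*z^2 - 2
tr(a b a^-1 b a b a b^-1) = tr(a b a^-1 b a b a) * tr(b) - tr(a b a^-1 b a b a b) = x^2*y^2*z^2 - x^3*y*z - x*y^3*z - 2*x*y*z^3 + x^2*z^2 + y^2*z^2 + z^4 + 5*x*y*z - x^2 - y^2 - 4*z^2 + 2
reduce: tr(b a^-1 b a b a b^-2 a) = tr(a b a^-1 b a b a b^-1) * tr(b) - tr(a b a^-1 b a b a) = x^2*y^3*z^2 - x^3*y^2*z - x*y^4*z - 2*x*y^2*z^3 + y^3*z^2 + y*z^4 + x^3*z + 6*x*y^2*z + x*z^3 - x^2*y - y^3 - 5*y*z^2 - 3*x*z + 3*y
reduce: tr(a^-1 b a b a b^-2 a^-1 b) = tr(b a^-1 b a b a b^-2) * tr(a) - tr(b a^-1 b a b a b^-2 a) = -x^2*y^3*z^2 + x^3*y^2*z + x*y^4*z + 2*x*y^2*z^3 - x^2*y*z^2 - y^3*z^2 - y*z^4 - 5*x*y^2*z + x^2*y + y^3 + 5*y*z^2 - 3*y

-x^2*y^3*z^2 + x^3*y^2*z + x*y^4*z + 2*x*y^2*z^3 - x^2*y*z^2 - y^3*z^2 - y*z^4 - 5*x*y^2*z + x^2*y + y^3 + 5*y*z^2 - 3*y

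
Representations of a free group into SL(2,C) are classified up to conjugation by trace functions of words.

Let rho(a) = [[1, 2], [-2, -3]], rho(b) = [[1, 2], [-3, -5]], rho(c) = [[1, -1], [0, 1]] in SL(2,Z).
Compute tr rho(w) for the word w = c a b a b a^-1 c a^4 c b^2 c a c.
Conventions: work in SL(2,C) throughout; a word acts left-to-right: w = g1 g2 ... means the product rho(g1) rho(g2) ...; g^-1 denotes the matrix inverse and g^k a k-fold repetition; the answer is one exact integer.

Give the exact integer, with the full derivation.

rho(c) = [[1, -1], [0, 1]]
... * rho(a) = [[1, 2], [-2, -3]]  ->  [[3, 5], [-2, -3]]
... * rho(b) = [[1, 2], [-3, -5]]  ->  [[-12, -19], [7, 11]]
... * rho(a) = [[1, 2], [-2, -3]]  ->  [[26, 33], [-15, -19]]
... * rho(b) = [[1, 2], [-3, -5]]  ->  [[-73, -113], [42, 65]]
... * rho(a^-1) = [[-3, -2], [2, 1]]  ->  [[-7, 33], [4, -19]]
... * rho(c) = [[1, -1], [0, 1]]  ->  [[-7, 40], [4, -23]]
... * rho(a) = [[1, 2], [-2, -3]]  ->  [[-87, -134], [50, 77]]
... * rho(a) = [[1, 2], [-2, -3]]  ->  [[181, 228], [-104, -131]]
... * rho(a) = [[1, 2], [-2, -3]]  ->  [[-275, -322], [158, 185]]
... * rho(a) = [[1, 2], [-2, -3]]  ->  [[369, 416], [-212, -239]]
... * rho(c) = [[1, -1], [0, 1]]  ->  [[369, 47], [-212, -27]]
... * rho(b) = [[1, 2], [-3, -5]]  ->  [[228, 503], [-131, -289]]
... * rho(b) = [[1, 2], [-3, -5]]  ->  [[-1281, -2059], [736, 1183]]
... * rho(c) = [[1, -1], [0, 1]]  ->  [[-1281, -778], [736, 447]]
... * rho(a) = [[1, 2], [-2, -3]]  ->  [[275, -228], [-158, 131]]
... * rho(c) = [[1, -1], [0, 1]]  ->  [[275, -503], [-158, 289]]
tr = 275 + 289 = 564

564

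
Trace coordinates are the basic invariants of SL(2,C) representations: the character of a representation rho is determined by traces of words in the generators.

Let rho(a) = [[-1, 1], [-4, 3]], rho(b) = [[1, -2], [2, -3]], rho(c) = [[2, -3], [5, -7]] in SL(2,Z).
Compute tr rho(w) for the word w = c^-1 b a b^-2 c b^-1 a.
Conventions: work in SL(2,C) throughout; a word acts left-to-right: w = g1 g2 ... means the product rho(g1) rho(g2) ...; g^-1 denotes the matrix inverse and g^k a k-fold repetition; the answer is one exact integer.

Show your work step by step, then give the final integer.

rho(c^-1) = [[-7, 3], [-5, 2]]
... * rho(b) = [[1, -2], [2, -3]]  ->  [[-1, 5], [-1, 4]]
... * rho(a) = [[-1, 1], [-4, 3]]  ->  [[-19, 14], [-15, 11]]
... * rho(b^-1) = [[-3, 2], [-2, 1]]  ->  [[29, -24], [23, -19]]
... * rho(b^-1) = [[-3, 2], [-2, 1]]  ->  [[-39, 34], [-31, 27]]
... * rho(c) = [[2, -3], [5, -7]]  ->  [[92, -121], [73, -96]]
... * rho(b^-1) = [[-3, 2], [-2, 1]]  ->  [[-34, 63], [-27, 50]]
... * rho(a) = [[-1, 1], [-4, 3]]  ->  [[-218, 155], [-173, 123]]
tr = -218 + 123 = -95

-95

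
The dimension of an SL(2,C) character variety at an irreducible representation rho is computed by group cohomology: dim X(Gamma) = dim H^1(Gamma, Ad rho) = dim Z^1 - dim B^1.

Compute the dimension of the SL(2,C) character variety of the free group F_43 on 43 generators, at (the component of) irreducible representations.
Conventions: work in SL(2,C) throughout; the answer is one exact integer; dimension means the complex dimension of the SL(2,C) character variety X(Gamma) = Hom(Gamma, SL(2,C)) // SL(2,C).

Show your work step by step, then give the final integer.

Here Gamma is free of rank 43 — no relator constrains a cocycle.
So Z^1 = (sl_2)^43 in full: dim Z^1 = 129.
Irreducibility makes the coboundary map sl_2 -> Z^1 injective (trivial centralizer), so dim B^1 = 3.
dim H^1 = 129 - 3 = 126, which is dim X.

126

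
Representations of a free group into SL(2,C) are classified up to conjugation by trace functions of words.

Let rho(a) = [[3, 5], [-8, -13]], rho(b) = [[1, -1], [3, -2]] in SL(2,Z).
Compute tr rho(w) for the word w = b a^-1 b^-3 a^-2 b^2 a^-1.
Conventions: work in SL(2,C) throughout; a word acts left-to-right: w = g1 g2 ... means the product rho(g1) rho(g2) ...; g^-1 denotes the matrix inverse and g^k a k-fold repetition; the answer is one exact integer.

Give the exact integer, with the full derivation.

rho(b) = [[1, -1], [3, -2]]
... * rho(a^-1) = [[-13, -5], [8, 3]]  ->  [[-21, -8], [-55, -21]]
... * rho(b^-1) = [[-2, 1], [-3, 1]]  ->  [[66, -29], [173, -76]]
... * rho(b^-1) = [[-2, 1], [-3, 1]]  ->  [[-45, 37], [-118, 97]]
... * rho(b^-1) = [[-2, 1], [-3, 1]]  ->  [[-21, -8], [-55, -21]]
... * rho(a^-1) = [[-13, -5], [8, 3]]  ->  [[209, 81], [547, 212]]
... * rho(a^-1) = [[-13, -5], [8, 3]]  ->  [[-2069, -802], [-5415, -2099]]
... * rho(b) = [[1, -1], [3, -2]]  ->  [[-4475, 3673], [-11712, 9613]]
... * rho(b) = [[1, -1], [3, -2]]  ->  [[6544, -2871], [17127, -7514]]
... * rho(a^-1) = [[-13, -5], [8, 3]]  ->  [[-108040, -41333], [-282763, -108177]]
tr = -108040 + -108177 = -216217

-216217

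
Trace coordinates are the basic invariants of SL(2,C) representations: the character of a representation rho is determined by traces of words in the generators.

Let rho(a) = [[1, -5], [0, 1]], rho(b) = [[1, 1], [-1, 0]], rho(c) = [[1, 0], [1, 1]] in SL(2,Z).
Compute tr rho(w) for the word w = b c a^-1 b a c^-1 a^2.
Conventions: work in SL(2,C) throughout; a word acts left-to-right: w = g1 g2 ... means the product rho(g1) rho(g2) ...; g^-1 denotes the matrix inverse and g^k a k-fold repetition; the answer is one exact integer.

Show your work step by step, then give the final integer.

-327

rho(b) = [[1, 1], [-1, 0]]
... * rho(c) = [[1, 0], [1, 1]]  ->  [[2, 1], [-1, 0]]
... * rho(a^-1) = [[1, 5], [0, 1]]  ->  [[2, 11], [-1, -5]]
... * rho(b) = [[1, 1], [-1, 0]]  ->  [[-9, 2], [4, -1]]
... * rho(a) = [[1, -5], [0, 1]]  ->  [[-9, 47], [4, -21]]
... * rho(c^-1) = [[1, 0], [-1, 1]]  ->  [[-56, 47], [25, -21]]
... * rho(a) = [[1, -5], [0, 1]]  ->  [[-56, 327], [25, -146]]
... * rho(a) = [[1, -5], [0, 1]]  ->  [[-56, 607], [25, -271]]
tr = -56 + -271 = -327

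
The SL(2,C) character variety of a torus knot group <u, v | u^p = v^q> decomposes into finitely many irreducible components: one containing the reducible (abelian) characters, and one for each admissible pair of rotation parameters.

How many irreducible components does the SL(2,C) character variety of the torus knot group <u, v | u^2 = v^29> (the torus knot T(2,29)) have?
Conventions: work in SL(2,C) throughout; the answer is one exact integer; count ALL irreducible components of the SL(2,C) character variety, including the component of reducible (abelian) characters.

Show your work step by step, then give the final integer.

15

In the torus knot group T(2,29), u^2 = v^29 is central, so an irreducible representation sends it to +I or -I (Schur).
This locks tr(u) to 2*cos(pi*alpha/2), alpha in 1..1, and tr(v) to 2*cos(pi*beta/29), beta in 1..28, on each component of irreducible characters.
u^2 = (-1)^alpha I and v^29 = (-1)^beta I must agree, so alpha and beta have equal parity.
count pairs: odd alpha (1 choices) x odd beta (14), plus even alpha (0) x even beta (14): 1*14 + 0*14 = 14.
That is 14 components of irreducible characters, and with the reducible (abelian) component the total is 15.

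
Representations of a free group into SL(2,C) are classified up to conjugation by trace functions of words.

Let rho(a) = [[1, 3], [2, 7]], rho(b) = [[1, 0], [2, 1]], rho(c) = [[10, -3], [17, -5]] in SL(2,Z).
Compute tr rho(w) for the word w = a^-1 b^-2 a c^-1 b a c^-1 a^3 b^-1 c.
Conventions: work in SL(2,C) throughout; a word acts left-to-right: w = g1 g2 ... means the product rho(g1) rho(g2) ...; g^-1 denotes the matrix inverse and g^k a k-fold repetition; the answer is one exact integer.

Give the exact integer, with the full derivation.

rho(a^-1) = [[7, -3], [-2, 1]]
... * rho(b^-1) = [[1, 0], [-2, 1]]  ->  [[13, -3], [-4, 1]]
... * rho(b^-1) = [[1, 0], [-2, 1]]  ->  [[19, -3], [-6, 1]]
... * rho(a) = [[1, 3], [2, 7]]  ->  [[13, 36], [-4, -11]]
... * rho(c^-1) = [[-5, 3], [-17, 10]]  ->  [[-677, 399], [207, -122]]
... * rho(b) = [[1, 0], [2, 1]]  ->  [[121, 399], [-37, -122]]
... * rho(a) = [[1, 3], [2, 7]]  ->  [[919, 3156], [-281, -965]]
... * rho(c^-1) = [[-5, 3], [-17, 10]]  ->  [[-58247, 34317], [17810, -10493]]
... * rho(a) = [[1, 3], [2, 7]]  ->  [[10387, 65478], [-3176, -20021]]
... * rho(a) = [[1, 3], [2, 7]]  ->  [[141343, 489507], [-43218, -149675]]
... * rho(a) = [[1, 3], [2, 7]]  ->  [[1120357, 3850578], [-342568, -1177379]]
... * rho(b^-1) = [[1, 0], [-2, 1]]  ->  [[-6580799, 3850578], [2012190, -1177379]]
... * rho(c) = [[10, -3], [17, -5]]  ->  [[-348164, 489507], [106457, -149675]]
tr = -348164 + -149675 = -497839

-497839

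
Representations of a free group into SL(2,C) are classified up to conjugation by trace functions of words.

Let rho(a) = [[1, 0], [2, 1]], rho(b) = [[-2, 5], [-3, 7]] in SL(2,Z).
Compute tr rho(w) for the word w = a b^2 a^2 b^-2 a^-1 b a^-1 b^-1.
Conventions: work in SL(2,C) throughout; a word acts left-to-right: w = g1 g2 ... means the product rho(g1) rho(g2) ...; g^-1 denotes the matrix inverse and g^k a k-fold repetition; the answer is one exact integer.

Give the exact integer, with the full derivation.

rho(a) = [[1, 0], [2, 1]]
... * rho(b) = [[-2, 5], [-3, 7]]  ->  [[-2, 5], [-7, 17]]
... * rho(b) = [[-2, 5], [-3, 7]]  ->  [[-11, 25], [-37, 84]]
... * rho(a) = [[1, 0], [2, 1]]  ->  [[39, 25], [131, 84]]
... * rho(a) = [[1, 0], [2, 1]]  ->  [[89, 25], [299, 84]]
... * rho(b^-1) = [[7, -5], [3, -2]]  ->  [[698, -495], [2345, -1663]]
... * rho(b^-1) = [[7, -5], [3, -2]]  ->  [[3401, -2500], [11426, -8399]]
... * rho(a^-1) = [[1, 0], [-2, 1]]  ->  [[8401, -2500], [28224, -8399]]
... * rho(b) = [[-2, 5], [-3, 7]]  ->  [[-9302, 24505], [-31251, 82327]]
... * rho(a^-1) = [[1, 0], [-2, 1]]  ->  [[-58312, 24505], [-195905, 82327]]
... * rho(b^-1) = [[7, -5], [3, -2]]  ->  [[-334669, 242550], [-1124354, 814871]]
tr = -334669 + 814871 = 480202

480202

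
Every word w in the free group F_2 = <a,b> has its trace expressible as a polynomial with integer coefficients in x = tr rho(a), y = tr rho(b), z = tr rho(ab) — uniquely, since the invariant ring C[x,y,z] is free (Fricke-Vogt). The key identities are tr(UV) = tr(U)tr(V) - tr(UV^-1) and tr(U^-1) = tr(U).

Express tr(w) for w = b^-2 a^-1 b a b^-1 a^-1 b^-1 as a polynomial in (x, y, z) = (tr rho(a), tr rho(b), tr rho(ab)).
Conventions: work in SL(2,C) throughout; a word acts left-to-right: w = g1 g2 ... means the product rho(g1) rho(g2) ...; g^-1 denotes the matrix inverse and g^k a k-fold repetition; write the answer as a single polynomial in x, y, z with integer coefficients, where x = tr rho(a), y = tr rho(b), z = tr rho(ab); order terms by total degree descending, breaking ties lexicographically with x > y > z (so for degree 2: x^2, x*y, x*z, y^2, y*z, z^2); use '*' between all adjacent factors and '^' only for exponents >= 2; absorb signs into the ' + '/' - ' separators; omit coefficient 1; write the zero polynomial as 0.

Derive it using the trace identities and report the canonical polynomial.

next, tr(a b^-1) = tr(a) tr(b) - tr(a b) = x*y - z
next, tr(a b a) = tr(a) tr(b a) - tr(b) = x*z - y
tr(a b a b) = tr(a b) tr(a b) - tr(1) = z^2 - 2
and tr(a b a b^-1) = tr(a b a) tr(b) - tr(a b a b) = x*y*z - y^2 - z^2 + 2
next, tr(b a b^-2 a) = tr(a b a b^-1) tr(b) - tr(a b a) = x*y^2*z - y^3 - y*z^2 - x*z + 3*y
next, tr(a^-1 b a b^-2) = tr(b a b^-2) tr(a) - tr(b a b^-2 a) = -x*y^2*z + x^2*y + y^3 + y*z^2 - 3*y
tr(b a b) = tr(b) tr(a b) - tr(a) = y*z - x
and tr(a^-1 b a b) = tr(b a b) tr(a) - tr(b a b a) = x*y*z - x^2 - z^2 + 2
next, tr(a^-1 b a b^-1) = tr(a^-1 b a) tr(b) - tr(a^-1 b a b) = -x*y*z + x^2 + y^2 + z^2 - 2
tr(b^-2 a^-1 b a b^-1) = tr(a^-1 b a b^-2) tr(b) - tr(a^-1 b a b^-1) = -x*y^3*z + x^2*y^2 + y^4 + y^2*z^2 + x*y*z - x^2 - 4*y^2 - z^2 + 2
tr(a^2) = tr(a) tr(a) - tr(1) = x^2 - 2
next, tr(b a^2 b) = tr(b) tr(a^2 b) - tr(a^2) = x*y*z - x^2 - y^2 + 2
next, tr(b a^2 b a) = tr(a) tr(b a b a) - tr(b a b) = x*z^2 - y*z - x
tr(a b a^-1 b a) = tr(b a^2 b) tr(a) - tr(b a^2 b a) = x^2*y*z - x^3 - x*y^2 - x*z^2 + y*z + 3*x
next, tr(b a b a b) = tr(b) tr(a b a b) - tr(a b a) = y*z^2 - x*z - y
tr(b a b a b a) = tr(a b) tr(a b a b) - tr(a^-1 b^-1) = z^3 - 3*z
next, tr(a b a^-1 b a b) = tr(b a b a b) tr(a) - tr(b a b a b a) = x*y*z^2 - x^2*z - z^3 - x*y + 3*z
and tr(a^-1 b a b^-1 a b) = tr(a b a^-1 b a) tr(b) - tr(a b a^-1 b a b) = x^2*y^2*z - x^3*y - x*y^3 - 2*x*y*z^2 + x^2*z + y^2*z + z^3 + 4*x*y - 3*z
next, tr(b^-1 a^-1 b a b^-1 a) = tr(a^-1 b a b^-1 a) tr(b) - tr(a^-1 b a b^-1 a b) = -x^2*y^2*z + x^3*y + x*y^3 + 2*x*y*z^2 - x^2*z - y^2*z - z^3 - 3*x*y + 3*z
tr(b^-2 a^-1 b a b^-1 a) = tr(b^-1 a^-1 b a b^-1 a) tr(b) - tr(b^-1 a^-1 b a b^-1 a b) = -x^2*y^3*z + x^3*y^2 + x*y^4 + 2*x*y^2*z^2 - x^2*y*z - y^3*z - y*z^3 - 3*x*y^2 + 3*y*z - x
next, tr(a^-1 b a b^-1 a^-1 b^-2) = tr(b^-2 a^-1 b a b^-1) tr(a) - tr(b^-2 a^-1 b a b^-1 a) = -x*y^2*z^2 + 2*x^2*y*z + y^3*z + y*z^3 - x^3 - x*y^2 - x*z^2 - 3*y*z + 3*x
tr(a^-1 b a b^-1 a^-1 b^-1) = tr(b^-1 a^-1 b a b^-1) tr(a) - tr(b^-1 a^-1 b a b^-1 a) = -x*y*z^2 + x^2*z + y^2*z + z^3 - 3*z
tr(b^-2 a^-1 b a b^-1 a^-1 b^-1) = tr(a^-1 b a b^-1 a^-1 b^-2) tr(b) - tr(a^-1 b a b^-1 a^-1 b^-1) = -x*y^3*z^2 + 2*x^2*y^2*z + y^4*z + y^2*z^3 - x^3*y - x*y^3 - x^2*z - 4*y^2*z - z^3 + 3*x*y + 3*z

-x*y^3*z^2 + 2*x^2*y^2*z + y^4*z + y^2*z^3 - x^3*y - x*y^3 - x^2*z - 4*y^2*z - z^3 + 3*x*y + 3*z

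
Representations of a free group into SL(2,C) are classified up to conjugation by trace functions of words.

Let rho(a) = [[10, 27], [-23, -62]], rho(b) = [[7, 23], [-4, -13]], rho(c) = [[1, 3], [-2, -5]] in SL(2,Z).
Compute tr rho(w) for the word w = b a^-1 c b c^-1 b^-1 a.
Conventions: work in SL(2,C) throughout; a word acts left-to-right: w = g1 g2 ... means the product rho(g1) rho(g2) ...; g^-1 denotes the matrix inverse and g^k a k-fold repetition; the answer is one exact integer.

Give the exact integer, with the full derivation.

rho(b) = [[7, 23], [-4, -13]]
... * rho(a^-1) = [[-62, -27], [23, 10]]  ->  [[95, 41], [-51, -22]]
... * rho(c) = [[1, 3], [-2, -5]]  ->  [[13, 80], [-7, -43]]
... * rho(b) = [[7, 23], [-4, -13]]  ->  [[-229, -741], [123, 398]]
... * rho(c^-1) = [[-5, -3], [2, 1]]  ->  [[-337, -54], [181, 29]]
... * rho(b^-1) = [[-13, -23], [4, 7]]  ->  [[4165, 7373], [-2237, -3960]]
... * rho(a) = [[10, 27], [-23, -62]]  ->  [[-127929, -344671], [68710, 185121]]
tr = -127929 + 185121 = 57192

57192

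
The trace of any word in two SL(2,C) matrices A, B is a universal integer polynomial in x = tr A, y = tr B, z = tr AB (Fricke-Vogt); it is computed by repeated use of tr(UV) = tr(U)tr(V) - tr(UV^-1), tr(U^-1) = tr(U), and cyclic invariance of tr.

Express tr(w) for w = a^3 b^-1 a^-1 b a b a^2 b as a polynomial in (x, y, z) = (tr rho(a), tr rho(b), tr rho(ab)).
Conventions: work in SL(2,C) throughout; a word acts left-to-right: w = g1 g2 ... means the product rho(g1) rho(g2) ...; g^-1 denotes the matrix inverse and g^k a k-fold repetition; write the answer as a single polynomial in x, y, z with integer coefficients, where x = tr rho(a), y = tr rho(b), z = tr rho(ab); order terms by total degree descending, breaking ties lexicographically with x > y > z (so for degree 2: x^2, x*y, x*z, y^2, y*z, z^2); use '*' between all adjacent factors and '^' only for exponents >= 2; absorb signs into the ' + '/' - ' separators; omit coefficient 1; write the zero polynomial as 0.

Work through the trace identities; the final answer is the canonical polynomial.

trace(b a b a) = trace(a b) trace(a b) - trace(1)   [split at a repeated a] = z^2 - 2
trace(b a b) = trace(b) trace(a b) - trace(a)   [square of b] = y*z - x
trace(a b a b a) = trace(a) trace(b a b a) - trace(b a b)   [square of a] = x*z^2 - y*z - x
trace(b a^3 b a) = trace(a) trace(a b a b a) - trace(a b a b)   [square of a] = x^2*z^2 - x*y*z - x^2 - z^2 + 2
trace(b a^2) = trace(a) trace(b a) - trace(b)   [square of a] = x*z - y
trace(a^3 b) = trace(a) trace(b a^2) - trace(b a)   [square of a] = x^2*z - x*y - z
trace(a^2) = trace(a) trace(a) - trace(1)   [square of a] = x^2 - 2
trace(a^3) = trace(a) trace(a^2) - trace(a)   [square of a] = x^3 - 3*x
trace(b a^3 b) = trace(b) trace(a^3 b) - trace(a^3)   [square of b] = x^2*y*z - x^3 - x*y^2 - y*z + 3*x
trace(b a^2 b a^3) = trace(a) trace(b a^3 b a) - trace(b a^3 b)   [square of a] = x^3*z^2 - 2*x^2*y*z + x*y^2 - x*z^2 + y*z - x
trace(b^2) = trace(b) trace(b) - trace(1)   [square of b] = y^2 - 2
trace(b a^2 b) = trace(a) trace(b^2 a) - trace(b^2)   [square of a] = x*y*z - x^2 - y^2 + 2
trace(b a^2 b a^2) = trace(a) trace(b a^2 b a) - trace(b a^2 b)   [square of a] = x^2*z^2 - 2*x*y*z + y^2 - 2
trace(a b a^2 b a^3) = trace(a) trace(b a^2 b a^3) - trace(b a^2 b a^2)   [square of a] = x^4*z^2 - 2*x^3*y*z + x^2*y^2 - 2*x^2*z^2 + 3*x*y*z - x^2 - y^2 + 2
trace(b a b a b a) = trace(b a b a) trace(b a) - trace(a b)   [split at a repeated b] = z^3 - 3*z
trace(b a b a b) = trace(b) trace(a b a b) - trace(a b a)   [square of b] = y*z^2 - x*z - y
trace(a b a b a b a) = trace(a) trace(b a b a b a) - trace(b a b a b)   [square of a] = x*z^3 - y*z^2 - 2*x*z + y
trace(b a b a b a^3) = trace(a) trace(a b a b a b a) - trace(a b a b a b)   [square of a] = x^2*z^3 - x*y*z^2 - 2*x^2*z - z^3 + x*y + 3*z
trace(b a^4 b a b a) = trace(a) trace(b a b a b a^3) - trace(b a b a b a^2)   [square of a] = x^3*z^3 - x^2*y*z^2 - 2*x^3*z - 2*x*z^3 + x^2*y + y*z^2 + 5*x*z - y
trace(a b a b^2 a) = trace(b) trace(a^2 b a b) - trace(a^2 b a)   [square of b] = x*y*z^2 - x^2*z - y^2*z + z
trace(a b a b^2 a^2) = trace(a) trace(a b a b^2 a) - trace(a b a b^2)   [square of a] = x^2*y*z^2 - x^3*z - x*y^2*z - y*z^2 + 2*x*z + y
trace(b a^4 b a b) = trace(a) trace(a b a b^2 a^2) - trace(a b a b^2 a)   [square of a] = x^3*y*z^2 - x^4*z - x^2*y^2*z - 2*x*y*z^2 + 3*x^2*z + y^2*z + x*y - z
trace(a b a b a^2 b a^3) = trace(a) trace(b a^4 b a b a) - trace(b a^4 b a b)   [square of a] = x^4*z^3 - 2*x^3*y*z^2 - x^4*z + x^2*y^2*z - 2*x^2*z^3 + x^3*y + 3*x*y*z^2 + 2*x^2*z - y^2*z - 2*x*y + z
trace(b a b a b a b a) = trace(b a b a b a) trace(b a) - trace(a b a b)   [split at a repeated b] = z^4 - 4*z^2 + 2
trace(b a b a b a b) = trace(b) trace(a b a b a b) - trace(a b a b a)   [square of b] = y*z^3 - x*z^2 - 2*y*z + x
trace(b a b a b a^2 b a) = trace(a) trace(b a b a b a b a) - trace(b a b a b a b)   [square of a] = x*z^4 - y*z^3 - 3*x*z^2 + 2*y*z + x
trace(b a b a b a^2 b) = trace(b) trace(a b a b a^2 b) - trace(a b a b a^2)   [square of b] = x*y*z^3 - x^2*z^2 - y^2*z^2 - x*y*z + x^2 + y^2 + z^2 - 2
trace(b a b a b a^2 b a^2) = trace(a) trace(b a b a b a^2 b a) - trace(b a b a b a^2 b)   [square of a] = x^2*z^4 - 2*x*y*z^3 - 2*x^2*z^2 + y^2*z^2 + 3*x*y*z - y^2 - z^2 + 2
trace(a b a b a^2 b a^3 b) = trace(a) trace(b a b a b a^2 b a^2) - trace(b a b a b a^2 b a)   [square of a] = x^3*z^4 - 2*x^2*y*z^3 - 2*x^3*z^2 + x*y^2*z^2 - x*z^4 + 3*x^2*y*z + y*z^3 - x*y^2 + 2*x*z^2 - 2*y*z + x
trace(b a b a^2 b a^3 b^-1 a) = trace(a b a b a^2 b a^3) trace(b) - trace(a b a b a^2 b a^3 b)   [inverse elimination on b] = x^4*y*z^3 - 2*x^3*y^2*z^2 - x^3*z^4 - x^4*y*z + x^2*y^3*z + x^3*y^2 + 2*x^3*z^2 + 2*x*y^2*z^2 + x*z^4 - x^2*y*z - y^3*z - y*z^3 - x*y^2 - 2*x*z^2 + 3*y*z - x
trace(a^3 b^-1 a^-1 b a b a^2 b) = trace(b a b a^2 b a^3 b^-1) trace(a) - trace(b a b a^2 b a^3 b^-1 a)   [inverse elimination on a] = -x^4*y*z^3 + x^5*z^2 + 2*x^3*y^2*z^2 + x^3*z^4 - x^4*y*z - x^2*y^3*z - 4*x^3*z^2 - 2*x*y^2*z^2 - x*z^4 + 4*x^2*y*z + y^3*z + y*z^3 - x^3 + 2*x*z^2 - 3*y*z + 3*x

-x^4*y*z^3 + x^5*z^2 + 2*x^3*y^2*z^2 + x^3*z^4 - x^4*y*z - x^2*y^3*z - 4*x^3*z^2 - 2*x*y^2*z^2 - x*z^4 + 4*x^2*y*z + y^3*z + y*z^3 - x^3 + 2*x*z^2 - 3*y*z + 3*x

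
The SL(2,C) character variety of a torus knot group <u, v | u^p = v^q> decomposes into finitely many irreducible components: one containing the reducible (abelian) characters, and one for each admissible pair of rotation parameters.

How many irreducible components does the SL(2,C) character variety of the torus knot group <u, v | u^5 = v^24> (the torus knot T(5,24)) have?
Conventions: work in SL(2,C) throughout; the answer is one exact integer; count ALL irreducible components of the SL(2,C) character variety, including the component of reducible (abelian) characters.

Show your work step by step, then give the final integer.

47

Gamma = < u, v | u^5 = v^24 > (torus knot T(5,24)); the central element u^5 = v^24 acts as +I or -I in any irreducible SL(2,C) representation.
This locks tr(u) to 2*cos(pi*alpha/5), alpha in 1..4, and tr(v) to 2*cos(pi*beta/24), beta in 1..23, on each component of irreducible characters.
u^5 = (-1)^alpha I and v^24 = (-1)^beta I must agree, so alpha and beta have equal parity.
Enumerate parity-matched pairs: 2*12 odd-odd plus 2*11 even-even gives 46.
components with irreducible characters: 46; plus the single component of reducible (abelian) characters: total 47.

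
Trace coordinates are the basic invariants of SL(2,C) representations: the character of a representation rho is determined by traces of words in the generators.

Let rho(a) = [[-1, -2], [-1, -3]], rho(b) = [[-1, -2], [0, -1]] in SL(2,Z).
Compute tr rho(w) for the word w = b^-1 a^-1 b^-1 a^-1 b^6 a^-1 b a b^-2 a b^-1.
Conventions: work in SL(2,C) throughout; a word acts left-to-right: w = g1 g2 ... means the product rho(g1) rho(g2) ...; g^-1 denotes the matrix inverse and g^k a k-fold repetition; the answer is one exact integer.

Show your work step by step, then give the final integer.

-96

rho(b^-1) = [[-1, 2], [0, -1]]
... * rho(a^-1) = [[-3, 2], [1, -1]]  ->  [[5, -4], [-1, 1]]
... * rho(b^-1) = [[-1, 2], [0, -1]]  ->  [[-5, 14], [1, -3]]
... * rho(a^-1) = [[-3, 2], [1, -1]]  ->  [[29, -24], [-6, 5]]
... * rho(b) = [[-1, -2], [0, -1]]  ->  [[-29, -34], [6, 7]]
... * rho(b) = [[-1, -2], [0, -1]]  ->  [[29, 92], [-6, -19]]
... * rho(b) = [[-1, -2], [0, -1]]  ->  [[-29, -150], [6, 31]]
... * rho(b) = [[-1, -2], [0, -1]]  ->  [[29, 208], [-6, -43]]
... * rho(b) = [[-1, -2], [0, -1]]  ->  [[-29, -266], [6, 55]]
... * rho(b) = [[-1, -2], [0, -1]]  ->  [[29, 324], [-6, -67]]
... * rho(a^-1) = [[-3, 2], [1, -1]]  ->  [[237, -266], [-49, 55]]
... * rho(b) = [[-1, -2], [0, -1]]  ->  [[-237, -208], [49, 43]]
... * rho(a) = [[-1, -2], [-1, -3]]  ->  [[445, 1098], [-92, -227]]
... * rho(b^-1) = [[-1, 2], [0, -1]]  ->  [[-445, -208], [92, 43]]
... * rho(b^-1) = [[-1, 2], [0, -1]]  ->  [[445, -682], [-92, 141]]
... * rho(a) = [[-1, -2], [-1, -3]]  ->  [[237, 1156], [-49, -239]]
... * rho(b^-1) = [[-1, 2], [0, -1]]  ->  [[-237, -682], [49, 141]]
tr = -237 + 141 = -96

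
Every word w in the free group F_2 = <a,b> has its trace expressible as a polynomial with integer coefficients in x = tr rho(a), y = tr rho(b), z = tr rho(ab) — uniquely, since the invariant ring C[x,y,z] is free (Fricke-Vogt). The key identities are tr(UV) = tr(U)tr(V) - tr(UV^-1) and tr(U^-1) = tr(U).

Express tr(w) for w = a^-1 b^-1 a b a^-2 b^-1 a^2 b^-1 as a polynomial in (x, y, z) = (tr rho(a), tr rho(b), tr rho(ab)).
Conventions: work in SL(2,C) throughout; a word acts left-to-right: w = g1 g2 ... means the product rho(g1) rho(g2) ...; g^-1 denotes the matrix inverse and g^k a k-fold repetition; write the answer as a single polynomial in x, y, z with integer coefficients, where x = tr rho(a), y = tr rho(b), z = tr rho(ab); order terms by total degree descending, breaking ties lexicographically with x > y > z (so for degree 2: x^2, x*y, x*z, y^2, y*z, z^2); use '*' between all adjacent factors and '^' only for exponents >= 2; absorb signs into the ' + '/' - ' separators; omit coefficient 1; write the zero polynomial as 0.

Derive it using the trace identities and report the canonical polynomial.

use: trace(b^-1) = trace(b) = y
trace(b a b) = trace(b) trace(a b) - trace(a) = y*z - x
trace(a b a b) = trace(b a) trace(b a) - trace(1)   [split at repeated b] = z^2 - 2
use: trace(a b a) = trace(a) trace(b a) - trace(b) = x*z - y
use: trace(b a b a b) = trace(b) trace(a b a b) - trace(a b a) = y*z^2 - x*z - y
use: trace(b a b a b a) = trace(b a b a) trace(b a) - trace(a b)   [split at repeated b] = z^3 - 3*z
use: trace(a b a b a^-1 b) = trace(b a b a b) trace(a) - trace(b a b a b a) = x*y*z^2 - x^2*z - z^3 - x*y + 3*z
trace(b a b a^-1 b^-1 a) = trace(a b a b a^-1) trace(b) - trace(a b a b a^-1 b) = -x*y*z^2 + x^2*z + y^2*z + z^3 - 3*z
trace(b^2) = trace(b) trace(b) - trace(1) = y^2 - 2
apply: trace(b^2 a^2) = trace(a) trace(b^2 a) - trace(b^2) = x*y*z - x^2 - y^2 + 2
trace(b a^3 b) = trace(a) trace(b^2 a^2) - trace(b^2 a) = x^2*y*z - x^3 - x*y^2 - y*z + 3*x
use: trace(b a b a^2) = trace(a) trace(b a b a) - trace(b a b) = x*z^2 - y*z - x
trace(b a^3 b a) = trace(a) trace(b a b a^2) - trace(b a b a) = x^2*z^2 - x*y*z - x^2 - z^2 + 2
apply: trace(a^2 b a^-1 b a) = trace(b a^3 b) trace(a) - trace(b a^3 b a) = x^3*y*z - x^4 - x^2*y^2 - x^2*z^2 + 4*x^2 + z^2 - 2
trace(b a^3) = trace(a) trace(b a^2) - trace(b a) = x^2*z - x*y - z
trace(a b a^3) = trace(a) trace(b a^3) - trace(b a^2) = x^3*z - x^2*y - 2*x*z + y
trace(a^2 b^2 a b a) = trace(b) trace(a b a^3 b) - trace(a b a^3) = x^2*y*z^2 - x^3*z - x*y^2*z - y*z^2 + 2*x*z + y
trace(a b a b a^2 b) = trace(a) trace(b a b a b a) - trace(b a b a b) = x*z^3 - y*z^2 - 2*x*z + y
trace(a^2 b^2 a b a b) = trace(b) trace(a b a b a^2 b) - trace(a b a b a^2) = x*y*z^3 - x^2*z^2 - y^2*z^2 - x*y*z + x^2 + y^2 + z^2 - 2
trace(b a b a b^-1 a^2 b) = trace(a^2 b^2 a b a) trace(b) - trace(a^2 b^2 a b a b) = x^2*y^2*z^2 - x^3*y*z - x*y^3*z - x*y*z^3 + x^2*z^2 + 3*x*y*z - x^2 - z^2 + 2
trace(a^2 b a b a b a) = trace(a) trace(b a b a b a^2) - trace(b a b a b a) = x^2*z^3 - x*y*z^2 - 2*x^2*z - z^3 + x*y + 3*z
trace(b a b a b a b a) = trace(b a b a) trace(b a b a) - trace(1)   [split at repeated b] = z^4 - 4*z^2 + 2
use: trace(b a b a b a b) = trace(b) trace(a b a b a b) - trace(a b a b a) = y*z^3 - x*z^2 - 2*y*z + x
apply: trace(a^2 b a b a b a b) = trace(a) trace(b a b a b a b a) - trace(b a b a b a b) = x*z^4 - y*z^3 - 3*x*z^2 + 2*y*z + x
trace(b a b a b^-1 a^2 b a) = trace(a^2 b a b a b a) trace(b) - trace(a^2 b a b a b a b) = x^2*y*z^3 - x*y^2*z^2 - x*z^4 - 2*x^2*y*z + x*y^2 + 3*x*z^2 + y*z - x
apply: trace(b^-1 a^2 b a^-1 b a b a) = trace(b a b a b^-1 a^2 b) trace(a) - trace(b a b a b^-1 a^2 b a) = x^3*y^2*z^2 - x^4*y*z - x^2*y^3*z - 2*x^2*y*z^3 + x^3*z^2 + x*y^2*z^2 + x*z^4 + 5*x^2*y*z - x^3 - x*y^2 - 4*x*z^2 - y*z + 3*x
apply: trace(a^-1 b a b a^-1 b^-1 a^2 b) = trace(b^-1 a^2 b a^-1 b a b) trace(a) - trace(b^-1 a^2 b a^-1 b a b a) = -x^3*y^2*z^2 + 2*x^4*y*z + x^2*y^3*z + 2*x^2*y*z^3 - x^5 - x^3*y^2 - 2*x^3*z^2 - x*y^2*z^2 - x*z^4 - 5*x^2*y*z + 5*x^3 + x*y^2 + 5*x*z^2 + y*z - 5*x
use: trace(b^-1 a^2 b^-1 a^-1 b a b a^-1) = trace(a^-1 b a b a^-1 b^-1 a^2) trace(b) - trace(a^-1 b a b a^-1 b^-1 a^2 b) = x^3*y^2*z^2 - 2*x^4*y*z - x^2*y^3*z - 2*x^2*y*z^3 + x^5 + x^3*y^2 + 2*x^3*z^2 + x*z^4 + 6*x^2*y*z + y^3*z + y*z^3 - 5*x^3 - x*y^2 - 5*x*z^2 - 4*y*z + 5*x
trace(a^2) = trace(a) trace(a) - trace(1) = x^2 - 2
trace(a^3) = trace(a) trace(a^2) - trace(a) = x^3 - 3*x
trace(b a^3 b^-1 a) = trace(a b a^3) trace(b) - trace(a b a^3 b) = x^3*y*z - x^2*y^2 - x^2*z^2 - x*y*z + x^2 + y^2 + z^2 - 2
trace(a^2 b^-1 a^-1 b a) = trace(b a^3 b^-1) trace(a) - trace(b a^3 b^-1 a) = -x^3*y*z + x^4 + x^2*y^2 + x^2*z^2 + x*y*z - 4*x^2 - y^2 - z^2 + 2
apply: trace(a b a^-2 b^-1 a^2 b^-1 a^-1 b) = trace(b^-1 a^2 b^-1 a^-1 b a b a^-1) trace(a) - trace(b^-1 a^2 b^-1 a^-1 b a b) = x^4*y^2*z^2 - 2*x^5*y*z - x^3*y^3*z - 2*x^3*y*z^3 + x^6 + x^4*y^2 + 2*x^4*z^2 + x^2*z^4 + 7*x^3*y*z + x*y^3*z + x*y*z^3 - 6*x^4 - 2*x^2*y^2 - 6*x^2*z^2 - 5*x*y*z + 9*x^2 + y^2 + z^2 - 2
trace(a^-1 b^-1 a b a^-2 b^-1 a^2 b^-1) = trace(a b a^-2 b^-1 a^2 b^-1 a^-1) trace(b) - trace(a b a^-2 b^-1 a^2 b^-1 a^-1 b) = -x^4*y^2*z^2 + 2*x^5*y*z + x^3*y^3*z + 2*x^3*y*z^3 - x^6 - x^4*y^2 - 2*x^4*z^2 - x^2*z^4 - 7*x^3*y*z - x*y^3*z - x*y*z^3 + 6*x^4 + 2*x^2*y^2 + 6*x^2*z^2 + 5*x*y*z - 9*x^2 - z^2 + 2

-x^4*y^2*z^2 + 2*x^5*y*z + x^3*y^3*z + 2*x^3*y*z^3 - x^6 - x^4*y^2 - 2*x^4*z^2 - x^2*z^4 - 7*x^3*y*z - x*y^3*z - x*y*z^3 + 6*x^4 + 2*x^2*y^2 + 6*x^2*z^2 + 5*x*y*z - 9*x^2 - z^2 + 2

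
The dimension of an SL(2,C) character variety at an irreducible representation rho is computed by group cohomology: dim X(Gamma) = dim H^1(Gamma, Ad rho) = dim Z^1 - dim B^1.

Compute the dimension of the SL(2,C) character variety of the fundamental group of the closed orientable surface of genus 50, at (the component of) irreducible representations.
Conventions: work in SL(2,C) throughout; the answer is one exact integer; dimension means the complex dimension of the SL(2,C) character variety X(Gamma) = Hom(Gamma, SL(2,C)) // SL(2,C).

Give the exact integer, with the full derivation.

294

Gamma = pi_1(Sigma_50) = < a_1, b_1, ..., a_50, b_50 | prod [a_i, b_i] > has 2g = 100 generators and 1 relator.
Before the relator condition, cocycle space has dim 3*100 = 300.
H^2 = coker(d_2) is dual to H^0 = 0 at irreducible rho (Poincare duality), so d_2 is onto: dim Z^1 = 297.
As always at irreducible rho, dim B^1 = 3.
Hence dim X = 297 - 3 = 294.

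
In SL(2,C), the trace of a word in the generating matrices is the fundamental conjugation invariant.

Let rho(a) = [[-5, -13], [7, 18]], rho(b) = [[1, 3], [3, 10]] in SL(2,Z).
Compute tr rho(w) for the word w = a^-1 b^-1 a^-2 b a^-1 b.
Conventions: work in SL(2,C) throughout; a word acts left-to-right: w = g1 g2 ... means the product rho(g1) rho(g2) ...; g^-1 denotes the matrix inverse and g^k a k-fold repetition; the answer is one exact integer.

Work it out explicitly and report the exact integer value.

rho(a^-1) = [[18, 13], [-7, -5]]
... * rho(b^-1) = [[10, -3], [-3, 1]]  ->  [[141, -41], [-55, 16]]
... * rho(a^-1) = [[18, 13], [-7, -5]]  ->  [[2825, 2038], [-1102, -795]]
... * rho(a^-1) = [[18, 13], [-7, -5]]  ->  [[36584, 26535], [-14271, -10351]]
... * rho(b) = [[1, 3], [3, 10]]  ->  [[116189, 375102], [-45324, -146323]]
... * rho(a^-1) = [[18, 13], [-7, -5]]  ->  [[-534312, -365053], [208429, 142403]]
... * rho(b) = [[1, 3], [3, 10]]  ->  [[-1629471, -5253466], [635638, 2049317]]
tr = -1629471 + 2049317 = 419846

419846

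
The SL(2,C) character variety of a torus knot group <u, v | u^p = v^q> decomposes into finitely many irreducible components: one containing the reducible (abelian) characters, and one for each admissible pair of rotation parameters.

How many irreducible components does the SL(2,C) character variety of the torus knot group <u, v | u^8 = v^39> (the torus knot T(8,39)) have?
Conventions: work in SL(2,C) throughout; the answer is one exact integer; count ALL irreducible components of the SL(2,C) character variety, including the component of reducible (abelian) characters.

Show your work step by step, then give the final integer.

Gamma = < u, v | u^8 = v^39 > (torus knot T(8,39)); the central element u^8 = v^39 acts as +I or -I in any irreducible SL(2,C) representation.
So on each irreducible component the traces are pinned: tr(u) = 2*cos(pi*alpha/8) with 1 <= alpha <= 7, tr(v) = 2*cos(pi*beta/39) with 1 <= beta <= 38.
u^8 = (-1)^alpha I and v^39 = (-1)^beta I must agree, so alpha and beta have equal parity.
Enumerate parity-matched pairs: 4*19 odd-odd plus 3*19 even-even gives 133.
Total: 133 irreducible-character components + 1 reducible (abelian) component = 134.

134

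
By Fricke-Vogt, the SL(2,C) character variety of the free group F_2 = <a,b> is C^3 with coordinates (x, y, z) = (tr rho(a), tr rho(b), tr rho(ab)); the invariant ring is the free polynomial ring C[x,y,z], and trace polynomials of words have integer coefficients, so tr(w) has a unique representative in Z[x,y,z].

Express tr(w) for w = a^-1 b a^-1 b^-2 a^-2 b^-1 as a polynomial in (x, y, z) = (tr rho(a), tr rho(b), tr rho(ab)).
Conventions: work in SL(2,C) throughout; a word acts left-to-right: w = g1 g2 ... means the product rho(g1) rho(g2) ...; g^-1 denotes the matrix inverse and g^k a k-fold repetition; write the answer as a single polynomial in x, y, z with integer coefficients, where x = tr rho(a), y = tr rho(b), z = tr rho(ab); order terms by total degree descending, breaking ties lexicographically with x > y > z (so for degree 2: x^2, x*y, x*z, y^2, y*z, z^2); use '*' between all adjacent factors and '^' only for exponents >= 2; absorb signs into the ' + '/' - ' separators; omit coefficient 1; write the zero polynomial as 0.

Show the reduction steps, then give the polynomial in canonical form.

reduce: tr(a^-1) = tr(a) = x
reduce: tr(b a b) = tr(b) * tr(a b) - tr(a)  (reduce the b square) = y*z - x
tr(b a b a) = tr(b a) * tr(b a) - tr(1)  (split on b) = z^2 - 2
tr(a b a^-1 b) = tr(b a b) * tr(a) - tr(b a b a)  (eliminate a^-1) = x*y*z - x^2 - z^2 + 2
tr(b a^-1 b^-1 a) = tr(a b a^-1) * tr(b) - tr(a b a^-1 b)  (eliminate b^-1) = -x*y*z + x^2 + y^2 + z^2 - 2
tr(a^-1 b a^-1 b^-1) = tr(b a^-1 b^-1) * tr(a) - tr(b a^-1 b^-1 a)  (eliminate a^-1) = x*y*z - y^2 - z^2 + 2
reduce: tr(a^-1 b) = tr(b) * tr(a) - tr(b a)  (eliminate a^-1) = x*y - z
so tr(a^-1 b a^-1) = tr(a^-1 b) * tr(a) - tr(a^-1 b a)  (eliminate a^-1) = x^2*y - x*z - y
so tr(b a^-1 b^-2 a^-1) = tr(a^-1 b a^-1 b^-1) * tr(b) - tr(a^-1 b a^-1)  (eliminate b^-1) = x*y^2*z - x^2*y - y^3 - y*z^2 + x*z + 3*y
tr(a^-1 b a^-1 b^-2 a^-1) = tr(b a^-1 b^-2 a^-1) * tr(a) - tr(b a^-1 b^-2)  (eliminate a^-1) = x^2*y^2*z - x^3*y - x*y^3 - x*y*z^2 + x^2*z + 3*x*y - z
tr(a b a b a) = tr(a) * tr(b a b a) - tr(b a b)  (reduce the a square) = x*z^2 - y*z - x
tr(a b a b a b) = tr(a b a b) * tr(a b) - tr(b a)  (split on a) = z^3 - 3*z
tr(b a b^-1 a b a) = tr(a b a b a) * tr(b) - tr(a b a b a b)  (eliminate b^-1) = x*y*z^2 - y^2*z - z^3 - x*y + 3*z
reduce: tr(b^-1 a b a^-1 b a) = tr(b a b^-1 a b) * tr(a) - tr(b a b^-1 a b a)  (eliminate a^-1) = x^2*y^2*z - x^3*y - x*y^3 - 2*x*y*z^2 + x^2*z + y^2*z + z^3 + 4*x*y - 3*z
tr(a^2 b) = tr(a) * tr(b a) - tr(b)  (reduce the a square) = x*z - y
tr(a^2) = tr(a) * tr(a) - tr(1)  (reduce the a square) = x^2 - 2
reduce: tr(b a^2 b) = tr(b) * tr(a^2 b) - tr(a^2)  (reduce the b square) = x*y*z - x^2 - y^2 + 2
so tr(a b a^-1 b a) = tr(b a^2 b) * tr(a) - tr(b a^2 b a)  (eliminate a^-1) = x^2*y*z - x^3 - x*y^2 - x*z^2 + y*z + 3*x
tr(b a^-1 b a b^-2 a) = tr(b^-1 a b a^-1 b a) * tr(b) - tr(b^-1 a b a^-1 b a b)  (eliminate b^-1) = x^2*y^3*z - x^3*y^2 - x*y^4 - 2*x*y^2*z^2 + y^3*z + y*z^3 + x^3 + 5*x*y^2 + x*z^2 - 4*y*z - 3*x
tr(b^-2 a^-1 b a^-1 b a) = tr(b a^-1 b a b^-2) * tr(a) - tr(b a^-1 b a b^-2 a)  (eliminate a^-1) = -x^2*y^3*z + x^3*y^2 + x*y^4 + 2*x*y^2*z^2 - x^2*y*z - y^3*z - y*z^3 - 4*x*y^2 + 4*y*z + x
tr(a^-1 b a^-1 b^-2 a^-1 b) = tr(b^-2 a^-1 b a^-1 b) * tr(a) - tr(b^-2 a^-1 b a^-1 b a)  (eliminate a^-1) = x^2*y^3*z - x^3*y^2 - x*y^4 - 2*x*y^2*z^2 + 2*x^2*y*z + y^3*z + y*z^3 + 3*x*y^2 - x*z^2 - 4*y*z + x
tr(a^-1 b^-1 a^-1 b a^-1 b^-2) = tr(a^-1 b a^-1 b^-2 a^-1) * tr(b) - tr(a^-1 b a^-1 b^-2 a^-1 b)  (eliminate b^-1) = x*y^2*z^2 - x^2*y*z - y^3*z - y*z^3 + x*z^2 + 3*y*z - x
tr(b^-1 a^-1 b a^-1 b^-2) = tr(a^-1 b a^-1 b^-2) * tr(b) - tr(a^-1 b a^-1 b^-1)  (eliminate b^-1) = x*y^3*z - x^2*y^2 - y^4 - y^2*z^2 + 4*y^2 + z^2 - 2
reduce: tr(a^-1 b a^-1 b^-2 a^-2 b^-1) = tr(a^-1 b^-1 a^-1 b a^-1 b^-2) * tr(a) - tr(a^-1 b^-1 a^-1 b a^-1 b^-2 a)  (eliminate a^-1) = x^2*y^2*z^2 - x^3*y*z - 2*x*y^3*z - x*y*z^3 + x^2*y^2 + x^2*z^2 + y^4 + y^2*z^2 + 3*x*y*z - x^2 - 4*y^2 - z^2 + 2

x^2*y^2*z^2 - x^3*y*z - 2*x*y^3*z - x*y*z^3 + x^2*y^2 + x^2*z^2 + y^4 + y^2*z^2 + 3*x*y*z - x^2 - 4*y^2 - z^2 + 2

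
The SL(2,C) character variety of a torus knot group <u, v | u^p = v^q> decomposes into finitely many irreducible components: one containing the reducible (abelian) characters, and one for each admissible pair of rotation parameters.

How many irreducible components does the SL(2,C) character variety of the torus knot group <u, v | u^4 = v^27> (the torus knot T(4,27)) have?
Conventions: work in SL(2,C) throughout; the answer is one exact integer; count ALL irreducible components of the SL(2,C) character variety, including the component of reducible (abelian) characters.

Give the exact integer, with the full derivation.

40

Gamma = < u, v | u^4 = v^27 > (torus knot T(4,27)); the central element u^4 = v^27 acts as +I or -I in any irreducible SL(2,C) representation.
This locks tr(u) to 2*cos(pi*alpha/4), alpha in 1..3, and tr(v) to 2*cos(pi*beta/27), beta in 1..26, on each component of irreducible characters.
u^4 = (-1)^alpha I and v^27 = (-1)^beta I must agree, so alpha and beta have equal parity.
count pairs: odd alpha (2 choices) x odd beta (13), plus even alpha (1) x even beta (13): 2*13 + 1*13 = 39.
Total: 39 irreducible-character components + 1 reducible (abelian) component = 40.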